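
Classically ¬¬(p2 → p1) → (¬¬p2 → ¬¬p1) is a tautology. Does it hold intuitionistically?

This is the distribution of double negation over implication, which is intuitionistically derivable.
Assume ¬¬(p2 → p1) and ¬¬p2; suppose ¬p1. Then p2 → p1 would give ¬p2 (by contraposition), contradicting ¬¬p2; so ¬(p2 → p1), contradicting ¬¬(p2 → p1). Hence ¬¬p1.

Yes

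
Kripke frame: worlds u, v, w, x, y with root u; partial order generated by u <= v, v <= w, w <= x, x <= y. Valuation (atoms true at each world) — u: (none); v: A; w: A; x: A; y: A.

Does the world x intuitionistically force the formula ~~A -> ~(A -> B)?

x ||- ~~A -> ~(A -> B): every world accessible from x that forces ~~A (namely x, y) also forces ~(A -> B).

Yes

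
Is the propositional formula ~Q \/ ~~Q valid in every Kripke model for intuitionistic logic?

No

This is the weak law of excluded middle, which is not intuitionistically valid.
A Kripke countermodel: worlds 0, 1, 2; order generated by 0 <= 1, 0 <= 2; atoms true at each world — 0:{}; 1:{Q}; 2:{}.
0 ||-/- ~Q \/ ~~Q: neither disjunct is forced at 0.
0 ||-/- ~Q since 1 is accessible from 0 and 1 ||- Q.
So the root 0 does not force the formula.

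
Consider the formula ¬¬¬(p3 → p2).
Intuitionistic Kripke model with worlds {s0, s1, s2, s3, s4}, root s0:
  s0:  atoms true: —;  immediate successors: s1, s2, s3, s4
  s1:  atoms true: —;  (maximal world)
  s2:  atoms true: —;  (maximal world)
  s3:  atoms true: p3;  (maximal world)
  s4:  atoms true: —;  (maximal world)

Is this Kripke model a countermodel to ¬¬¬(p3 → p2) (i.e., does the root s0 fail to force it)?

Yes

s0 ⊮ ¬¬¬(p3 → p2) since s1 is accessible from s0 and s1 ⊩ ¬¬(p3 → p2).
s1 ⊩ ¬¬(p3 → p2): no world accessible from s1 forces ¬(p3 → p2).
So the root s0 does not force ¬¬¬(p3 → p2); the model is a countermodel.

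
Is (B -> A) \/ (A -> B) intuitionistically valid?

This is the Gödel–Dummett linearity axiom, which is not intuitionistically valid.
A Kripke countermodel: worlds u, v, w; order generated by u <= v, u <= w; atoms true at each world — u:{}; v:{B}; w:{A}.
u ||-/- (B -> A) \/ (A -> B): neither disjunct is forced at u.
u ||-/- B -> A: at the accessible world v, v ||- B but v ||-/- A.
v lacks atom A, so v ||-/- A.
So the root u does not force the formula.

No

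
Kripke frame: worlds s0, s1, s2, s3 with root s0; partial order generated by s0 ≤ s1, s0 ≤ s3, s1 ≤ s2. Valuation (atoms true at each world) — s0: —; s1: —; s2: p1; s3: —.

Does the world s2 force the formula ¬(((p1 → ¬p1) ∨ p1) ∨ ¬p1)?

No

s2 ⊮ ¬(((p1 → ¬p1) ∨ p1) ∨ ¬p1) since s2 is accessible from s2 and s2 ⊩ ((p1 → ¬p1) ∨ p1) ∨ ¬p1.
s2 ⊩ ((p1 → ¬p1) ∨ p1) ∨ ¬p1 via the disjunct (p1 → ¬p1) ∨ p1.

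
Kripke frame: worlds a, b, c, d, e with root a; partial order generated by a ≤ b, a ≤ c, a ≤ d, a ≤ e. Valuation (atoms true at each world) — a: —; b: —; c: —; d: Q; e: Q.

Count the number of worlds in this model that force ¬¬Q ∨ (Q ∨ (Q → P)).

a: does not force it — a ⊮ ¬¬Q ∨ (Q ∨ (Q → P)): neither disjunct is forced at a.
b: forces it.
c: forces it.
d: forces it.
e: forces it.
Worlds forcing the formula: {b, c, d, e}.

4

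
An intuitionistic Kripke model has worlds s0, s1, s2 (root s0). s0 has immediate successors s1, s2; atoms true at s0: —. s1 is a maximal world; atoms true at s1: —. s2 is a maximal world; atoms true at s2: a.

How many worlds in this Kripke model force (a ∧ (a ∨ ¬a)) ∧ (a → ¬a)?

0

s0: does not force it — s0 ⊮ (a ∧ (a ∨ ¬a)) ∧ (a → ¬a) since s0 fails a ∧ (a ∨ ¬a).
s1: does not force it — s1 ⊮ (a ∧ (a ∨ ¬a)) ∧ (a → ¬a) since s1 fails a ∧ (a ∨ ¬a).
s2: does not force it.
Worlds forcing the formula: { }.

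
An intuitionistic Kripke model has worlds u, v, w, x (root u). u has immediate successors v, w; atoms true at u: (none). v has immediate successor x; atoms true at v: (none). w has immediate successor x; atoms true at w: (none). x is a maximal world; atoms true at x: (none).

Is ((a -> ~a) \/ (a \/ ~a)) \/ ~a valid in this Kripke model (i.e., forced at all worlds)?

Yes

u ||- ((a -> ~a) \/ (a \/ ~a)) \/ ~a via the disjunct (a -> ~a) \/ (a \/ ~a).
Since the root u forces ((a -> ~a) \/ (a \/ ~a)) \/ ~a and forcing is persistent (monotone upward), every world forces it.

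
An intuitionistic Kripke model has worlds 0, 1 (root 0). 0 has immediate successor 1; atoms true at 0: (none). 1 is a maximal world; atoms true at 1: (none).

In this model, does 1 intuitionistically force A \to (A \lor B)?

Yes

1 \Vdash A \to (A \lor B) vacuously: no world accessible from 1 forces the antecedent A.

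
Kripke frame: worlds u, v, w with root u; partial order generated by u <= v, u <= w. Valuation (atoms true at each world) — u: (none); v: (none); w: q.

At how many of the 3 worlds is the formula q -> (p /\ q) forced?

u: does not force it — u ||-/- q -> (p /\ q): at the accessible world w, w ||- q but w ||-/- p /\ q.
v: forces it.
w: does not force it — w ||-/- q -> (p /\ q): already at w itself, w ||- q but w ||-/- p /\ q.
Worlds forcing the formula: {v}.

1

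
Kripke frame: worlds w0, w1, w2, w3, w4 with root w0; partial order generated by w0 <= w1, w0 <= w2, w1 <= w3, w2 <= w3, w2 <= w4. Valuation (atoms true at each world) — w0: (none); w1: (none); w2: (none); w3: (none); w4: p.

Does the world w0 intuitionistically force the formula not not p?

No

w0 does not force not not p since w1 is accessible from w0 and w1 forces not p.
w1 forces not p: no world accessible from w1 forces p.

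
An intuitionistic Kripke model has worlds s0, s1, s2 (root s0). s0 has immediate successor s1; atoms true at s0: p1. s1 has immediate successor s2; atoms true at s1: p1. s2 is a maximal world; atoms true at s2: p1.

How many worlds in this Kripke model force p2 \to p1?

3

s0: forces it.
s1: forces it.
s2: forces it.
Worlds forcing the formula: {s0, s1, s2}.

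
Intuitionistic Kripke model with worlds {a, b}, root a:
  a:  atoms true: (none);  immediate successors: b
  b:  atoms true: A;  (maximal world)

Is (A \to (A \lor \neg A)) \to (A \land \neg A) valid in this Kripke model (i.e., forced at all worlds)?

No

Not every world: a \nVdash (A \to (A \lor \neg A)) \to (A \land \neg A).
a \nVdash (A \to (A \lor \neg A)) \to (A \land \neg A): already at a itself, a \Vdash A \to (A \lor \neg A) but a \nVdash A \land \neg A.
a \nVdash A \land \neg A since a fails A.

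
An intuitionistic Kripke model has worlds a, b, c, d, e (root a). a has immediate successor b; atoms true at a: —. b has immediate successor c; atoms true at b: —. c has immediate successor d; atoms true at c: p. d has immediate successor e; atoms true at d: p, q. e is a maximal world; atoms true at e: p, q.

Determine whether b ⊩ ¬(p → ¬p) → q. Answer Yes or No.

No

b ⊮ ¬(p → ¬p) → q: already at b itself, b ⊩ ¬(p → ¬p) but b ⊮ q.
b lacks atom q, so b ⊮ q.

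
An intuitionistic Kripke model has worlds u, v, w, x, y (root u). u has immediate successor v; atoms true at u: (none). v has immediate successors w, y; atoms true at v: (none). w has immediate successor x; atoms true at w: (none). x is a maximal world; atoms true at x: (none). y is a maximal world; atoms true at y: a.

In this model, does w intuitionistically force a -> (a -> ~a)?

Yes

w ||- a -> (a -> ~a) vacuously: no world accessible from w forces the antecedent a.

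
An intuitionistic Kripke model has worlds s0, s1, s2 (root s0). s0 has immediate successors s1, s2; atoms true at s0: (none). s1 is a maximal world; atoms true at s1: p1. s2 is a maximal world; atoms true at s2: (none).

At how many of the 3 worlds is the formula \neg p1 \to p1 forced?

1

s0: does not force it — s0 \nVdash \neg p1 \to p1: at the accessible world s2, s2 \Vdash \neg p1 but s2 \nVdash p1.
s1: forces it.
s2: does not force it.
Worlds forcing the formula: {s1}.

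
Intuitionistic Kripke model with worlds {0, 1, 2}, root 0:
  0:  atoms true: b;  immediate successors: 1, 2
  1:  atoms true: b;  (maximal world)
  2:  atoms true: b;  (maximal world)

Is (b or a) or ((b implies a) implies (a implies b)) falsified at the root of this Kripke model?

No

0 forces (b or a) or ((b implies a) implies (a implies b)) via the disjunct b or a.
So the root 0 forces (b or a) or ((b implies a) implies (a implies b)); the model is not a countermodel.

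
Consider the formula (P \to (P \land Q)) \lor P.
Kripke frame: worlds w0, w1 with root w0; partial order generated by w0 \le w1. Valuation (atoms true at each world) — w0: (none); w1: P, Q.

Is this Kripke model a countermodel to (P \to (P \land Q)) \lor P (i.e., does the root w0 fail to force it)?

w0 \Vdash (P \to (P \land Q)) \lor P via the disjunct P \to (P \land Q).
So the root w0 forces (P \to (P \land Q)) \lor P; the model is not a countermodel.

No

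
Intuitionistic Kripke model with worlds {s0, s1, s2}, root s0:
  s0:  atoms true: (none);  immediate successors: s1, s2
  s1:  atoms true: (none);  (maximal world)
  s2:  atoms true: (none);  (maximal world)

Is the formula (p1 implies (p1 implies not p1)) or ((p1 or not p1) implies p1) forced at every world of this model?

Yes

s0 forces (p1 implies (p1 implies not p1)) or ((p1 or not p1) implies p1) via the disjunct p1 implies (p1 implies not p1).
Since the root s0 forces (p1 implies (p1 implies not p1)) or ((p1 or not p1) implies p1) and forcing is persistent (monotone upward), every world forces it.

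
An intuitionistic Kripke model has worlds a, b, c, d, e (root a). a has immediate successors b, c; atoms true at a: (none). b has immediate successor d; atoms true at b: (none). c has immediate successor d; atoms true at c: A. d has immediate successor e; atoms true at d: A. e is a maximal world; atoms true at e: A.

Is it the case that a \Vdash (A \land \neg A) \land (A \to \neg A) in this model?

No

a \nVdash (A \land \neg A) \land (A \to \neg A) since a fails A \land \neg A.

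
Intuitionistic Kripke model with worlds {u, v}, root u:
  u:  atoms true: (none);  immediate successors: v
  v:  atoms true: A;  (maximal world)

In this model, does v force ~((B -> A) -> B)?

Yes

v ||- ~((B -> A) -> B): no world accessible from v forces (B -> A) -> B.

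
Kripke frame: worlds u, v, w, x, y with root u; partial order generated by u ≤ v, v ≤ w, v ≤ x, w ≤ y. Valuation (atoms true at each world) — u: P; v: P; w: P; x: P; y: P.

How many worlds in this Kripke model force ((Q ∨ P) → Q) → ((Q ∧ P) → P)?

u: forces it.
v: forces it.
w: forces it.
x: forces it.
y: forces it.
Worlds forcing the formula: {u, v, w, x, y}.

5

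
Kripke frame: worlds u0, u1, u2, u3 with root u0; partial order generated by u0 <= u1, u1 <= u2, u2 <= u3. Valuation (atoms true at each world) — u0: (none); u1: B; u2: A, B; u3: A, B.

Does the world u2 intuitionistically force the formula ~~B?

Yes

u2 ||- ~~B: no world accessible from u2 forces ~B.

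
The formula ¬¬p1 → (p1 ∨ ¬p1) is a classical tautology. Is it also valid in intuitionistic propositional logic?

This is a variant of double-negation elimination (deriving excluded middle from double negation), which is not intuitionistically valid.
A Kripke countermodel: worlds w0, w1; order generated by w0 ≤ w1; atoms true at each world — w0:{}; w1:{p1}.
w0 ⊮ ¬¬p1 → (p1 ∨ ¬p1): already at w0 itself, w0 ⊩ ¬¬p1 but w0 ⊮ p1 ∨ ¬p1.
w0 ⊮ p1 ∨ ¬p1: neither disjunct is forced at w0.
w0 lacks atom p1, so w0 ⊮ p1.
So the root w0 does not force the formula.

No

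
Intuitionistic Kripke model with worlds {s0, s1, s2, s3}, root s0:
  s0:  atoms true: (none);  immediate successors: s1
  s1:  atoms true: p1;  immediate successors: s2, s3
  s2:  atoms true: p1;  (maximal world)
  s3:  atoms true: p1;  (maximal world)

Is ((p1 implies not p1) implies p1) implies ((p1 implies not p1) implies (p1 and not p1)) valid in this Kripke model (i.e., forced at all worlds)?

s0 forces ((p1 implies not p1) implies p1) implies ((p1 implies not p1) implies (p1 and not p1)): every world accessible from s0 that forces (p1 implies not p1) implies p1 (namely s0, s1, s2, s3) also forces (p1 implies not p1) implies (p1 and not p1).
Since the root s0 forces ((p1 implies not p1) implies p1) implies ((p1 implies not p1) implies (p1 and not p1)) and forcing is persistent (monotone upward), every world forces it.

Yes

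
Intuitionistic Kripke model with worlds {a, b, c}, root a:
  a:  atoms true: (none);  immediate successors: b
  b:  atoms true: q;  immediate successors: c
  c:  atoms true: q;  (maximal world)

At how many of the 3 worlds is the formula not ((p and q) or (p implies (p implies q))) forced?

0

a: does not force it — a does not force not ((p and q) or (p implies (p implies q))) since a is accessible from a and a forces (p and q) or (p implies (p implies q)).
b: does not force it — b does not force not ((p and q) or (p implies (p implies q))) since b is accessible from b and b forces (p and q) or (p implies (p implies q)).
c: does not force it — c does not force not ((p and q) or (p implies (p implies q))) since c is accessible from c and c forces (p and q) or (p implies (p implies q)).
Worlds forcing the formula: { }.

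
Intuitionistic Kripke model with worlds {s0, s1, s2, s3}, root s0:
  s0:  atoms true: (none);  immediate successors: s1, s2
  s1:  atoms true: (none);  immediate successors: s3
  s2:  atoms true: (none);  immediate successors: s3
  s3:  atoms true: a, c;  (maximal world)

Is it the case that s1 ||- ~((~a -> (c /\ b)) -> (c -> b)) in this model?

s1 ||- ~((~a -> (c /\ b)) -> (c -> b)): no world accessible from s1 forces (~a -> (c /\ b)) -> (c -> b).

Yes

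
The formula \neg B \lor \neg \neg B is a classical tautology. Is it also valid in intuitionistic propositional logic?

This is the weak law of excluded middle, which is not intuitionistically valid.
A Kripke countermodel: worlds u0, u1, u2; order generated by u0 \le u1, u0 \le u2; atoms true at each world — u0:{}; u1:{B}; u2:{}.
u0 \nVdash \neg B \lor \neg \neg B: neither disjunct is forced at u0.
u0 \nVdash \neg B since u1 is accessible from u0 and u1 \Vdash B.
So the root u0 does not force the formula.

No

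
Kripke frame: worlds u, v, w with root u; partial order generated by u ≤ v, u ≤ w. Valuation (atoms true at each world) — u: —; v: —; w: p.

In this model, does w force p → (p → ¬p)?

No

w ⊮ p → (p → ¬p): already at w itself, w ⊩ p but w ⊮ p → ¬p.
w ⊮ p → ¬p: already at w itself, w ⊩ p but w ⊮ ¬p.
w ⊮ ¬p since w is accessible from w and w ⊩ p.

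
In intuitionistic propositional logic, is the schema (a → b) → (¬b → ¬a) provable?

This is the forward direction of contraposition, which is intuitionistically derivable.
Assume a → b and ¬b. If a held then b would follow, contradicting ¬b; so ¬a.

Yes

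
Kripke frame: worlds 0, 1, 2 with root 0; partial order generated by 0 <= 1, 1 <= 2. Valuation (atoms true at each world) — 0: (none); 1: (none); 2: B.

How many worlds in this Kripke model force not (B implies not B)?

3

0: forces it.
1: forces it.
2: forces it.
Worlds forcing the formula: {0, 1, 2}.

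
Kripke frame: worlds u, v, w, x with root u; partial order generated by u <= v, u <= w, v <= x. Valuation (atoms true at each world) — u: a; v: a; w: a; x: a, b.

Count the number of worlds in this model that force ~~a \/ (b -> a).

u: forces it.
v: forces it.
w: forces it.
x: forces it.
Worlds forcing the formula: {u, v, w, x}.

4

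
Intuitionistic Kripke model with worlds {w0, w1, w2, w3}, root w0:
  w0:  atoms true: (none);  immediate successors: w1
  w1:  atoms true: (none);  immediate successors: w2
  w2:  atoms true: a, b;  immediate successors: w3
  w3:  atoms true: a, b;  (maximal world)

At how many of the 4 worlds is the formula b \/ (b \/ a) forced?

2

w0: does not force it — w0 ||-/- b \/ (b \/ a): neither disjunct is forced at w0.
w1: does not force it — w1 ||-/- b \/ (b \/ a): neither disjunct is forced at w1.
w2: forces it.
w3: forces it.
Worlds forcing the formula: {w2, w3}.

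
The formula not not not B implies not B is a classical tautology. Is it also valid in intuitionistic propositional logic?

This is triple-negation reduction, which is intuitionistically derivable.
Assume not not not B and suppose B. Then not not B (double-negation introduction), contradicting not not not B. So not B.

Yes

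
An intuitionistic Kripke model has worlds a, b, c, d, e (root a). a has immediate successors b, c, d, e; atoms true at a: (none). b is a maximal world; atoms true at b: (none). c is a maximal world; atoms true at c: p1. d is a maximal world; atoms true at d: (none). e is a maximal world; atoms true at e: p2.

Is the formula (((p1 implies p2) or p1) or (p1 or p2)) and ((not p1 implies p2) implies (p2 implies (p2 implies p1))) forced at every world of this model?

No

Not every world: a does not force (((p1 implies p2) or p1) or (p1 or p2)) and ((not p1 implies p2) implies (p2 implies (p2 implies p1))).
a does not force (((p1 implies p2) or p1) or (p1 or p2)) and ((not p1 implies p2) implies (p2 implies (p2 implies p1))) since a fails ((p1 implies p2) or p1) or (p1 or p2).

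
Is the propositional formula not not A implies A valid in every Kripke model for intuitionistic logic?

This is double-negation elimination, which is not intuitionistically valid.
A Kripke countermodel: worlds u, v; order generated by u <= v; atoms true at each world — u:{}; v:{A}.
u does not force not not A implies A: already at u itself, u forces not not A but u does not force A.
u lacks atom A, so u does not force A.
So the root u does not force the formula.

No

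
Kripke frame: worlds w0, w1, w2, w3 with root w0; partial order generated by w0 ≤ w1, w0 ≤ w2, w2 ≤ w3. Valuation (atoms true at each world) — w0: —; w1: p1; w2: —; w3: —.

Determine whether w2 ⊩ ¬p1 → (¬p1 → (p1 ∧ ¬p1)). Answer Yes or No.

No

w2 ⊮ ¬p1 → (¬p1 → (p1 ∧ ¬p1)): already at w2 itself, w2 ⊩ ¬p1 but w2 ⊮ ¬p1 → (p1 ∧ ¬p1).
w2 ⊮ ¬p1 → (p1 ∧ ¬p1): already at w2 itself, w2 ⊩ ¬p1 but w2 ⊮ p1 ∧ ¬p1.
w2 ⊮ p1 ∧ ¬p1 since w2 fails p1.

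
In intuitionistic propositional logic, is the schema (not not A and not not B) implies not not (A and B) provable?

Yes

This is the distribution of double negation over conjunction, which is intuitionistically derivable.
Assume not not A, not not B, and not (A and B). From A we'd get not B (since A and B is refuted), contradicting not not B; so not A, contradicting not not A.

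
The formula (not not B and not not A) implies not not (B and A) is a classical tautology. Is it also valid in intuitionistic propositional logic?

Yes

This is the distribution of double negation over conjunction, which is intuitionistically derivable.
Assume not not B, not not A, and not (B and A). From B we'd get not A (since B and A is refuted), contradicting not not A; so not B, contradicting not not B.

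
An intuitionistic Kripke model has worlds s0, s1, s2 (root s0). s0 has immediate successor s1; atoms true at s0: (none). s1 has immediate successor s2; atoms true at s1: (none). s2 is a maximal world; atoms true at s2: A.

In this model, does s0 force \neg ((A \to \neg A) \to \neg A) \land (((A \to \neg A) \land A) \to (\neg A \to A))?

s0 \nVdash \neg ((A \to \neg A) \to \neg A) \land (((A \to \neg A) \land A) \to (\neg A \to A)) since s0 fails \neg ((A \to \neg A) \to \neg A).

No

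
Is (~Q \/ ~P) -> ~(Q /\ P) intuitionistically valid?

This is a constructively valid De Morgan direction (disjunction of negations to negated conjunction), which is intuitionistically derivable.
If ~Q holds at a world then no accessible world forces Q, hence none forces Q /\ P; likewise for ~P.

Yes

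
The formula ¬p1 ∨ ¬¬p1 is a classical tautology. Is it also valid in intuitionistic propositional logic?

No

This is the weak law of excluded middle, which is not intuitionistically valid.
A Kripke countermodel: worlds 0, 1, 2; order generated by 0 ≤ 1, 0 ≤ 2; atoms true at each world — 0:{}; 1:{p1}; 2:{}.
0 ⊮ ¬p1 ∨ ¬¬p1: neither disjunct is forced at 0.
0 ⊮ ¬p1 since 1 is accessible from 0 and 1 ⊩ p1.
So the root 0 does not force the formula.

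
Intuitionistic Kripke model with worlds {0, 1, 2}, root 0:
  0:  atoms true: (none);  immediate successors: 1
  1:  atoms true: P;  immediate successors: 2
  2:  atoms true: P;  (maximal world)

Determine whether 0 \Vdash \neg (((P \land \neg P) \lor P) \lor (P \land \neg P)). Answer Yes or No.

No

0 \nVdash \neg (((P \land \neg P) \lor P) \lor (P \land \neg P)) since 1 is accessible from 0 and 1 \Vdash ((P \land \neg P) \lor P) \lor (P \land \neg P).
1 \Vdash ((P \land \neg P) \lor P) \lor (P \land \neg P) via the disjunct (P \land \neg P) \lor P.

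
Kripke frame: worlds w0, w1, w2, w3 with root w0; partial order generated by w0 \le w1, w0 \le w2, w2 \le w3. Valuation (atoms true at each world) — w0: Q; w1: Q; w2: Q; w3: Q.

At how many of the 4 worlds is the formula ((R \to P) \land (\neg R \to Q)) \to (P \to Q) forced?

w0: forces it.
w1: forces it.
w2: forces it.
w3: forces it.
Worlds forcing the formula: {w0, w1, w2, w3}.

4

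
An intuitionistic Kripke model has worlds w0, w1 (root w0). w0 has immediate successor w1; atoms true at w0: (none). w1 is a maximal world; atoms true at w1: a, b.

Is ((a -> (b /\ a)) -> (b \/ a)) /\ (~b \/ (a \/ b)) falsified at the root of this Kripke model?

w0 ||-/- ((a -> (b /\ a)) -> (b \/ a)) /\ (~b \/ (a \/ b)) since w0 fails (a -> (b /\ a)) -> (b \/ a).
So the root w0 does not force ((a -> (b /\ a)) -> (b \/ a)) /\ (~b \/ (a \/ b)); the model is a countermodel.

Yes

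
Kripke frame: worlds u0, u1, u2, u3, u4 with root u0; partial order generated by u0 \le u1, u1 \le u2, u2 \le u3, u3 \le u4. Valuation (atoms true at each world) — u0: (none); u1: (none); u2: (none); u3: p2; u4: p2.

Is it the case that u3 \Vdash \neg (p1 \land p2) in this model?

Yes

u3 \Vdash \neg (p1 \land p2): no world accessible from u3 forces p1 \land p2.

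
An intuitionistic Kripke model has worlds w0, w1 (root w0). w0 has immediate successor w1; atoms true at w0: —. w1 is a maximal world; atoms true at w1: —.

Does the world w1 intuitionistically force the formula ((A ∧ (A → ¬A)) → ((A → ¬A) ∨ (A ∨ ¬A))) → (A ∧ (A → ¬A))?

No

w1 ⊮ ((A ∧ (A → ¬A)) → ((A → ¬A) ∨ (A ∨ ¬A))) → (A ∧ (A → ¬A)): already at w1 itself, w1 ⊩ (A ∧ (A → ¬A)) → ((A → ¬A) ∨ (A ∨ ¬A)) but w1 ⊮ A ∧ (A → ¬A).
w1 ⊮ A ∧ (A → ¬A) since w1 fails A.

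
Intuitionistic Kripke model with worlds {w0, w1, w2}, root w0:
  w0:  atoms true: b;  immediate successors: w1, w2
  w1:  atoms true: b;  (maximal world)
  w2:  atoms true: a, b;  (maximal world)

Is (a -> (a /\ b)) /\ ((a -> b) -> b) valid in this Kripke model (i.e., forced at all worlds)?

w0 ||- (a -> (a /\ b)) /\ ((a -> b) -> b) since w0 forces both conjuncts.
Since the root w0 forces (a -> (a /\ b)) /\ ((a -> b) -> b) and forcing is persistent (monotone upward), every world forces it.

Yes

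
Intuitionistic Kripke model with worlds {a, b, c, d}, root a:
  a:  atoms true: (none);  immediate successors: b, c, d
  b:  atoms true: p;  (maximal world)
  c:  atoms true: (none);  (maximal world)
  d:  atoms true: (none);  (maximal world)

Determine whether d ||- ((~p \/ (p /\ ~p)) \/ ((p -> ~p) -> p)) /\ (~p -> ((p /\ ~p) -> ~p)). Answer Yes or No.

d ||- ((~p \/ (p /\ ~p)) \/ ((p -> ~p) -> p)) /\ (~p -> ((p /\ ~p) -> ~p)) since d forces both conjuncts.

Yes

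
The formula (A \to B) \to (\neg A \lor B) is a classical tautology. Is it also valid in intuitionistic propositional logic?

This is the material-implication-as-disjunction principle, which is not intuitionistically valid.
A Kripke countermodel: worlds 0, 1; order generated by 0 \le 1; atoms true at each world — 0:{}; 1:{A,B}.
0 \nVdash (A \to B) \to (\neg A \lor B): already at 0 itself, 0 \Vdash A \to B but 0 \nVdash \neg A \lor B.
0 \nVdash \neg A \lor B: neither disjunct is forced at 0.
0 \nVdash \neg A since 1 is accessible from 0 and 1 \Vdash A.
So the root 0 does not force the formula.

No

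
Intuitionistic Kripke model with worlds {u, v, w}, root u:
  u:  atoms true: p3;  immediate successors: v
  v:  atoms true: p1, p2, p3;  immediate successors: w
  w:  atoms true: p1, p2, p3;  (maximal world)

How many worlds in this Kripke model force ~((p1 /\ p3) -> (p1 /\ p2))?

0

u: does not force it — u ||-/- ~((p1 /\ p3) -> (p1 /\ p2)) since u is accessible from u and u ||- (p1 /\ p3) -> (p1 /\ p2).
v: does not force it — v ||-/- ~((p1 /\ p3) -> (p1 /\ p2)) since v is accessible from v and v ||- (p1 /\ p3) -> (p1 /\ p2).
w: does not force it — w ||-/- ~((p1 /\ p3) -> (p1 /\ p2)) since w is accessible from w and w ||- (p1 /\ p3) -> (p1 /\ p2).
Worlds forcing the formula: { }.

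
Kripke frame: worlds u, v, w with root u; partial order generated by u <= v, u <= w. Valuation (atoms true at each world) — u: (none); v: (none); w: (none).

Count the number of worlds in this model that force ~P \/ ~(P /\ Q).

u: forces it.
v: forces it.
w: forces it.
Worlds forcing the formula: {u, v, w}.

3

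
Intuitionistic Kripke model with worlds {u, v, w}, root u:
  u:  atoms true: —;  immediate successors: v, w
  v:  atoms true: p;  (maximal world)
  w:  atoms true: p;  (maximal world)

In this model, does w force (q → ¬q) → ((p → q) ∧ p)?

w ⊮ (q → ¬q) → ((p → q) ∧ p): already at w itself, w ⊩ q → ¬q but w ⊮ (p → q) ∧ p.
w ⊮ (p → q) ∧ p since w fails p → q.

No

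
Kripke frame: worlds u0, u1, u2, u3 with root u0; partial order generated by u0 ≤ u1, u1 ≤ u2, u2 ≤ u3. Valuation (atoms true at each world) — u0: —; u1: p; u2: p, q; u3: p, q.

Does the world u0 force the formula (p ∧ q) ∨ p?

No

u0 ⊮ (p ∧ q) ∨ p: neither disjunct is forced at u0.
u0 ⊮ p ∧ q since u0 fails p.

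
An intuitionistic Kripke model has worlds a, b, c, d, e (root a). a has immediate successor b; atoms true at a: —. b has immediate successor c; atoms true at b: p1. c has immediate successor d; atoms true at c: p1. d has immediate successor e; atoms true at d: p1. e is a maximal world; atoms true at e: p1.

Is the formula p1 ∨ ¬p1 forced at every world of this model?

No

Not every world: a ⊮ p1 ∨ ¬p1.
a ⊮ p1 ∨ ¬p1: neither disjunct is forced at a.
a lacks atom p1, so a ⊮ p1.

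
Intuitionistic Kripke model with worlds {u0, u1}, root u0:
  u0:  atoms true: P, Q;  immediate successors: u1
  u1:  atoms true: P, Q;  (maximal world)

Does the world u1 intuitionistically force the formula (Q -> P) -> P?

u1 ||- (Q -> P) -> P: every world accessible from u1 that forces Q -> P (namely u1) also forces P.

Yes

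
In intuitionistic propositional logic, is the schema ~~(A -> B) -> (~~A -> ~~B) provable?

This is the distribution of double negation over implication, which is intuitionistically derivable.
Assume ~~(A -> B) and ~~A; suppose ~B. Then A -> B would give ~A (by contraposition), contradicting ~~A; so ~(A -> B), contradicting ~~(A -> B). Hence ~~B.

Yes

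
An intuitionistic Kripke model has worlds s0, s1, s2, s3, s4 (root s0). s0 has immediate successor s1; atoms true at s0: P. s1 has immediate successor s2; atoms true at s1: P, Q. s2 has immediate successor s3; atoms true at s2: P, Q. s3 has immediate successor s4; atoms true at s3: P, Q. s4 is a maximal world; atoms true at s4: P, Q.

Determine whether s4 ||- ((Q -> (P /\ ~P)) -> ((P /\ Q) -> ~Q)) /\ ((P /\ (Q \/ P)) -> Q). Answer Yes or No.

s4 ||- ((Q -> (P /\ ~P)) -> ((P /\ Q) -> ~Q)) /\ ((P /\ (Q \/ P)) -> Q) since s4 forces both conjuncts.

Yes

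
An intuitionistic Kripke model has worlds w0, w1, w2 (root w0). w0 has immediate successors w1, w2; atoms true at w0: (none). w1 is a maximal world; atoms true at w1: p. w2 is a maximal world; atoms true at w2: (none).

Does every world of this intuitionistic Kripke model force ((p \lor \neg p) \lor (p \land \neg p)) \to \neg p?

No

Not every world: w0 \nVdash ((p \lor \neg p) \lor (p \land \neg p)) \to \neg p.
w0 \nVdash ((p \lor \neg p) \lor (p \land \neg p)) \to \neg p: at the accessible world w1, w1 \Vdash (p \lor \neg p) \lor (p \land \neg p) but w1 \nVdash \neg p.
w1 \nVdash \neg p since w1 is accessible from w1 and w1 \Vdash p.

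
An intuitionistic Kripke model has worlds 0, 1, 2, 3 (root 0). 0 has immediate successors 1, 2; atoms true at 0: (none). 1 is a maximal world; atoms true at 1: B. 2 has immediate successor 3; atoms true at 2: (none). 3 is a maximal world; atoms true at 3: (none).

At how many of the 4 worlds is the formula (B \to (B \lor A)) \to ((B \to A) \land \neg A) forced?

2

0: does not force it — 0 \nVdash (B \to (B \lor A)) \to ((B \to A) \land \neg A): already at 0 itself, 0 \Vdash B \to (B \lor A) but 0 \nVdash (B \to A) \land \neg A.
1: does not force it — 1 \nVdash (B \to (B \lor A)) \to ((B \to A) \land \neg A): already at 1 itself, 1 \Vdash B \to (B \lor A) but 1 \nVdash (B \to A) \land \neg A.
2: forces it.
3: forces it.
Worlds forcing the formula: {2, 3}.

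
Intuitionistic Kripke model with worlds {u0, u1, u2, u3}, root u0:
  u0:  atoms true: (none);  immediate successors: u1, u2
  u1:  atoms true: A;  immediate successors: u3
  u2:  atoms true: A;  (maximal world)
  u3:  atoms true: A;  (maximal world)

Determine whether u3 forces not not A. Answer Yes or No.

Yes

u3 forces not not A: no world accessible from u3 forces not A.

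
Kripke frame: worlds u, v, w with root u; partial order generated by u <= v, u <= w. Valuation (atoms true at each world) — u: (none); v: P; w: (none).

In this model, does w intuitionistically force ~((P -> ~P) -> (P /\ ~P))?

w ||- ~((P -> ~P) -> (P /\ ~P)): no world accessible from w forces (P -> ~P) -> (P /\ ~P).

Yes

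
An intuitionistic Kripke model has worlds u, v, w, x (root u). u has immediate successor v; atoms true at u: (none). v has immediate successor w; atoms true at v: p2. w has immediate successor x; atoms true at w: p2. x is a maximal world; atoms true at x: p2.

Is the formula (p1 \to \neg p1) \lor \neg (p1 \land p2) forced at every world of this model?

Yes

u \Vdash (p1 \to \neg p1) \lor \neg (p1 \land p2) via the disjunct p1 \to \neg p1.
Since the root u forces (p1 \to \neg p1) \lor \neg (p1 \land p2) and forcing is persistent (monotone upward), every world forces it.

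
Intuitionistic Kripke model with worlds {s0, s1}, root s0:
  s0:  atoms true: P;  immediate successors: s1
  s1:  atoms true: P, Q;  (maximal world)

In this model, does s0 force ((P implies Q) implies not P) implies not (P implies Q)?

Yes

s0 forces ((P implies Q) implies not P) implies not (P implies Q) vacuously: no world accessible from s0 forces the antecedent (P implies Q) implies not P.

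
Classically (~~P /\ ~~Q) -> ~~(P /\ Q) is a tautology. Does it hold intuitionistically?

This is the distribution of double negation over conjunction, which is intuitionistically derivable.
Assume ~~P, ~~Q, and ~(P /\ Q). From P we'd get ~Q (since P /\ Q is refuted), contradicting ~~Q; so ~P, contradicting ~~P.

Yes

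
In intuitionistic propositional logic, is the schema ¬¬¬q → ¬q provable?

This is triple-negation reduction, which is intuitionistically derivable.
Assume ¬¬¬q and suppose q. Then ¬¬q (double-negation introduction), contradicting ¬¬¬q. So ¬q.

Yes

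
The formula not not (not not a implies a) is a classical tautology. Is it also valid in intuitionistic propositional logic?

This is the double negation of double-negation elimination, which is intuitionistically derivable.
By Glivenko's theorem the double negation of any classical propositional tautology is intuitionistically provable; not not a implies a is classically a tautology.

Yes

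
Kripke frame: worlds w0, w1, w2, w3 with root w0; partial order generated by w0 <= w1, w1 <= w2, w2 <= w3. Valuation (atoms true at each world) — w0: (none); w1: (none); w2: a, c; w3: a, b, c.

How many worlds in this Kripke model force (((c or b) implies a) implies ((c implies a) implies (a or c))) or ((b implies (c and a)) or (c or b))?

4

w0: forces it.
w1: forces it.
w2: forces it.
w3: forces it.
Worlds forcing the formula: {w0, w1, w2, w3}.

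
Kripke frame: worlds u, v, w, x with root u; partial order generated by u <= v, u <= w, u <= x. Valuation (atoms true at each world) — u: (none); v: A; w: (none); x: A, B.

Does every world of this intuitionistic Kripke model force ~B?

No

Not every world: u ||-/- ~B.
u ||-/- ~B since x is accessible from u and x ||- B.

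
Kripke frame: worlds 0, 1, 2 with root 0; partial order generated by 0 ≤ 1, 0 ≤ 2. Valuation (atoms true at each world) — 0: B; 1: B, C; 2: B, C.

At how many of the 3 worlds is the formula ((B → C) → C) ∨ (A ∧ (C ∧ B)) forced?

3

0: forces it.
1: forces it.
2: forces it.
Worlds forcing the formula: {0, 1, 2}.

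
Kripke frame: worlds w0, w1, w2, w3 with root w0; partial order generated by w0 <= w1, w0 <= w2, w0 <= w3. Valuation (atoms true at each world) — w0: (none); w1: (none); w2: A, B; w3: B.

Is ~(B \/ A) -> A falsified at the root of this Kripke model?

w0 ||-/- ~(B \/ A) -> A: at the accessible world w1, w1 ||- ~(B \/ A) but w1 ||-/- A.
w1 lacks atom A, so w1 ||-/- A.
So the root w0 does not force ~(B \/ A) -> A; the model is a countermodel.

Yes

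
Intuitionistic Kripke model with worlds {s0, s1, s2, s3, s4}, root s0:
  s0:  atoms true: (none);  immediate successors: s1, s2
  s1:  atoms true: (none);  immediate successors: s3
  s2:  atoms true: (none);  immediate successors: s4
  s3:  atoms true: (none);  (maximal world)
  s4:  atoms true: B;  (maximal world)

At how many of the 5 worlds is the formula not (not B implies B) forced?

2

s0: does not force it — s0 does not force not (not B implies B) since s2 is accessible from s0 and s2 forces not B implies B.
s1: forces it.
s2: does not force it — s2 does not force not (not B implies B) since s2 is accessible from s2 and s2 forces not B implies B.
s3: forces it.
s4: does not force it — s4 does not force not (not B implies B) since s4 is accessible from s4 and s4 forces not B implies B.
Worlds forcing the formula: {s1, s3}.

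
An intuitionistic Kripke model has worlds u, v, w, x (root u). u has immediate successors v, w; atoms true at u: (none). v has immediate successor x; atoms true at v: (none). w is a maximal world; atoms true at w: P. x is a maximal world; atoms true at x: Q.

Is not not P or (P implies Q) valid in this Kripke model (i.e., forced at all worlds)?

No

Not every world: u does not force not not P or (P implies Q).
u does not force not not P or (P implies Q): neither disjunct is forced at u.
u does not force not not P since v is accessible from u and v forces not P.
v forces not P: no world accessible from v forces P.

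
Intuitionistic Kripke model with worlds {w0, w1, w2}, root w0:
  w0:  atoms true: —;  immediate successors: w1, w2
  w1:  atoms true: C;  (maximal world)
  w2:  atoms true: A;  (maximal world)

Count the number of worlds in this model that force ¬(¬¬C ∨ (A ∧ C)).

w0: does not force it — w0 ⊮ ¬(¬¬C ∨ (A ∧ C)) since w1 is accessible from w0 and w1 ⊩ ¬¬C ∨ (A ∧ C).
w1: does not force it.
w2: forces it.
Worlds forcing the formula: {w2}.

1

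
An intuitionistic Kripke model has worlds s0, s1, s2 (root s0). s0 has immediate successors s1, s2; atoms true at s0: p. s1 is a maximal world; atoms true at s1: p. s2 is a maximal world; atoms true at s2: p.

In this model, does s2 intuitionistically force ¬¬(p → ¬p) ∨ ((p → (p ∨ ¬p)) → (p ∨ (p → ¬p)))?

Yes

s2 ⊩ ¬¬(p → ¬p) ∨ ((p → (p ∨ ¬p)) → (p ∨ (p → ¬p))) via the disjunct (p → (p ∨ ¬p)) → (p ∨ (p → ¬p)).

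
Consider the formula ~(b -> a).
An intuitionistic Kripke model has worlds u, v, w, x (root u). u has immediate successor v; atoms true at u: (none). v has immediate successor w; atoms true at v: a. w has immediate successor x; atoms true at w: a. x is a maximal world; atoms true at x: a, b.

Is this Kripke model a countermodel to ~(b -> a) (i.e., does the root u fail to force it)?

Yes

u ||-/- ~(b -> a) since u is accessible from u and u ||- b -> a.
u ||- b -> a: every world accessible from u that forces b (namely x) also forces a.
So the root u does not force ~(b -> a); the model is a countermodel.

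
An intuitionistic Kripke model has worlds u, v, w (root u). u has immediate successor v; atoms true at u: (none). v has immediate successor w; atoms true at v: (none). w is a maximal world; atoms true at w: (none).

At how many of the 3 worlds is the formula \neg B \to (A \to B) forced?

3

u: forces it.
v: forces it.
w: forces it.
Worlds forcing the formula: {u, v, w}.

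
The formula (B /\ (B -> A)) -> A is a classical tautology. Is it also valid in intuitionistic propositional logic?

This is modus ponens in implicational form, which is intuitionistically derivable.
If a world forces B and B -> A, then applying the implication at that world (which is accessible from itself) gives A.

Yes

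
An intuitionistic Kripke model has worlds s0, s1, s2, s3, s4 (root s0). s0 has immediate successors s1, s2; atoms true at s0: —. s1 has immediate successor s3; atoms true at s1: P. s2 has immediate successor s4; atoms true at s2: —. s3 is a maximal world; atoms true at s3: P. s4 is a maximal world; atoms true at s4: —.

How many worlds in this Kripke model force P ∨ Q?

s0: does not force it — s0 ⊮ P ∨ Q: neither disjunct is forced at s0.
s1: forces it.
s2: does not force it — s2 ⊮ P ∨ Q: neither disjunct is forced at s2.
s3: forces it.
s4: does not force it.
Worlds forcing the formula: {s1, s3}.

2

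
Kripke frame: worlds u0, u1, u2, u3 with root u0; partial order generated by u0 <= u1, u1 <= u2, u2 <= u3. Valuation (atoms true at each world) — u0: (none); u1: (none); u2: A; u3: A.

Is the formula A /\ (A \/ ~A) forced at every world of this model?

Not every world: u0 ||-/- A /\ (A \/ ~A).
u0 ||-/- A /\ (A \/ ~A) since u0 fails A.

No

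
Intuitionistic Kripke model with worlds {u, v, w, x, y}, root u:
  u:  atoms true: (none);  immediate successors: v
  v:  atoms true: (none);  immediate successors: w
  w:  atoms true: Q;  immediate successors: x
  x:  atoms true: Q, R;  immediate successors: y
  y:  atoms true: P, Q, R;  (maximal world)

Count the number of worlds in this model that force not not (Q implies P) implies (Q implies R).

2

u: does not force it — u does not force not not (Q implies P) implies (Q implies R): already at u itself, u forces not not (Q implies P) but u does not force Q implies R.
v: does not force it — v does not force not not (Q implies P) implies (Q implies R): already at v itself, v forces not not (Q implies P) but v does not force Q implies R.
w: does not force it — w does not force not not (Q implies P) implies (Q implies R): already at w itself, w forces not not (Q implies P) but w does not force Q implies R.
x: forces it.
y: forces it.
Worlds forcing the formula: {x, y}.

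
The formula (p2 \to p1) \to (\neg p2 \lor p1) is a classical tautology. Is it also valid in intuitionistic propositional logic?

No

This is the material-implication-as-disjunction principle, which is not intuitionistically valid.
A Kripke countermodel: worlds u, v; order generated by u \le v; atoms true at each world — u:{}; v:{p1,p2}.
u \nVdash (p2 \to p1) \to (\neg p2 \lor p1): already at u itself, u \Vdash p2 \to p1 but u \nVdash \neg p2 \lor p1.
u \nVdash \neg p2 \lor p1: neither disjunct is forced at u.
u \nVdash \neg p2 since v is accessible from u and v \Vdash p2.
So the root u does not force the formula.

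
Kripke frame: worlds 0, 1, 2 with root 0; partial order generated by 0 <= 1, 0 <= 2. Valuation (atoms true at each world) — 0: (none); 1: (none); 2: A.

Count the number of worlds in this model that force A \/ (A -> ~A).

2

0: does not force it — 0 ||-/- A \/ (A -> ~A): neither disjunct is forced at 0.
1: forces it.
2: forces it.
Worlds forcing the formula: {1, 2}.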